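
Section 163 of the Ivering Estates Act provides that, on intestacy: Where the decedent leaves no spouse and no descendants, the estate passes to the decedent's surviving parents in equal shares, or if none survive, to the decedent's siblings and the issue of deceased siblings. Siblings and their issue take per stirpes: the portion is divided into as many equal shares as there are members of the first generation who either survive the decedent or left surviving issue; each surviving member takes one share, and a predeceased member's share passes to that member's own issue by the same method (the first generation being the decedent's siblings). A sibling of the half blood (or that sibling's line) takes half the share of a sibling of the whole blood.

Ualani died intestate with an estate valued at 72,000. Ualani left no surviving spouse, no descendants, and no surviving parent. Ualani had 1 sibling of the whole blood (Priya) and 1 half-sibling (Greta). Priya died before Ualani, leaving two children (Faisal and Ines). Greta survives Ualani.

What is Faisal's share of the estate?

The entire 72,000 passes to the siblings and their issue.
Counting each half-blood sibling's line as half a unit, there are 3/2 units in 72,000, so one unit is 48,000. Whole-blood lines (Priya) take 48,000 each; half-blood lines (Greta) take 24,000 each.
Priya's share (48,000) is divided into 2 shares of 24,000: Faisal and Ines each take 24,000.

Faisal receives 24,000.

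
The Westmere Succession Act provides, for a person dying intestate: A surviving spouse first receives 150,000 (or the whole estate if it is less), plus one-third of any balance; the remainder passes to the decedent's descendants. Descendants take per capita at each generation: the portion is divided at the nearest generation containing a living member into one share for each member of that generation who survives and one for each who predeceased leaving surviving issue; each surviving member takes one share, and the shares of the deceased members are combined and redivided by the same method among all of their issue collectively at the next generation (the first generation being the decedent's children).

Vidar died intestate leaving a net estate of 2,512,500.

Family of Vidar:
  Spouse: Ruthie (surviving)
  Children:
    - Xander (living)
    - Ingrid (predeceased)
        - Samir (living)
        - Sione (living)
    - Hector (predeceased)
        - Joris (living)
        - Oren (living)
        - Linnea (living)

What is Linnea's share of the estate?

Ruthie first takes 150,000, leaving a balance of 2,362,500. Ruthie then takes one-third of the balance (787,500), for a total of 937,500. The remaining 1,575,000 passes to the descendants.
The descendants' portion (1,575,000) is divided at the children's generation into 3 shares of 525,000. Xander takes 525,000. The 2 shares of the deceased (Ingrid and Hector) are combined into a pool of 1,050,000.
That pool (1,050,000) is divided at the grandchildren's generation equally among Samir, Sione, Joris, Oren, and Linnea: 210,000 each.

Linnea receives 210,000.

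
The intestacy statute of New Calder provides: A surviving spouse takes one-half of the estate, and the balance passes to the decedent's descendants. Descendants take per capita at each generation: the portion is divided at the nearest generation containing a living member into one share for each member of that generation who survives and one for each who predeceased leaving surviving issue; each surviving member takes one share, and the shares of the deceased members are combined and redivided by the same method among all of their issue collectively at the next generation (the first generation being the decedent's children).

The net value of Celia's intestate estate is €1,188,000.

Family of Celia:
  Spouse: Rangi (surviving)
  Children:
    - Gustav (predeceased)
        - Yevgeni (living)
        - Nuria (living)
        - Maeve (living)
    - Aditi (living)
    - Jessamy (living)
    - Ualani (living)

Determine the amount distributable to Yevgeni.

Rangi takes one-half of €1,188,000 = €594,000. The remaining €594,000 passes to the descendants.
The descendants' portion (€594,000) is divided at the children's generation into 4 shares of €148,500. Aditi, Jessamy, and Ualani each take €148,500. The remaining share for the deceased Gustav (€148,500) is carried to the next generation.
That pool (€148,500) is divided at the grandchildren's generation equally among Yevgeni, Nuria, and Maeve: €49,500 each.

Yevgeni receives €49,500.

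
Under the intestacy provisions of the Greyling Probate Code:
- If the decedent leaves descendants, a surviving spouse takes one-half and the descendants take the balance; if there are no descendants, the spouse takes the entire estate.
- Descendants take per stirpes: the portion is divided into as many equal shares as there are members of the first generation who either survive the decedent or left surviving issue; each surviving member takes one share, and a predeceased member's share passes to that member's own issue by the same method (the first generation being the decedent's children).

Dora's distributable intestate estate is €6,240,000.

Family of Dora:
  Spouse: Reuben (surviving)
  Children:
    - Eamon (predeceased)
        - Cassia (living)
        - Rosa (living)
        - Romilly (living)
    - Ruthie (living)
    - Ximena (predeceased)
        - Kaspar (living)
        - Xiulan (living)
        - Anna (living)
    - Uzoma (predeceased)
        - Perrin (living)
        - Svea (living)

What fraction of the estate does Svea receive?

Reuben takes one-half of €6,240,000 = €3,120,000. The remaining €3,120,000 passes to the descendants.
The descendants' portion (€3,120,000) is divided into 4 shares of €780,000: Ruthie takes €780,000; Eamon's €780,000 share passes to Eamon's issue; Ximena's €780,000 share passes to Ximena's issue; Uzoma's €780,000 share passes to Uzoma's issue.
Eamon's share (€780,000) is divided into 3 shares of €260,000: Cassia, Rosa, and Romilly each take €260,000.
Ximena's share (€780,000) is divided into 3 shares of €260,000: Kaspar, Xiulan, and Anna each take €260,000.
Uzoma's share (€780,000) is divided into 2 shares of €390,000: Perrin and Svea each take €390,000.

Svea receives 1/16 of the estate.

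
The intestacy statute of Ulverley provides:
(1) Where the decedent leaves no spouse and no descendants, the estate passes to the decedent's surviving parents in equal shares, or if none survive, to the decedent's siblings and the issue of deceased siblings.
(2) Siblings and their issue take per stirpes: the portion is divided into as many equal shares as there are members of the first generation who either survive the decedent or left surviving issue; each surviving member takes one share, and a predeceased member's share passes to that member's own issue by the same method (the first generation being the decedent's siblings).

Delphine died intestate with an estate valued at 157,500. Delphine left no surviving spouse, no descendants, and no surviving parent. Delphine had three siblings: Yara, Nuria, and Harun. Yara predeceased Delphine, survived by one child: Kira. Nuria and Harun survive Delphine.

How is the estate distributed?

The entire 157,500 passes to the siblings and their issue.
That amount (157,500) is divided into 3 shares of 52,500: Nuria and Harun each take 52,500; Yara's 52,500 share passes to Yara's issue.
Yara's share (52,500) passes entirely to Kira.

Kira: 52,500; Nuria: 52,500; Harun: 52,500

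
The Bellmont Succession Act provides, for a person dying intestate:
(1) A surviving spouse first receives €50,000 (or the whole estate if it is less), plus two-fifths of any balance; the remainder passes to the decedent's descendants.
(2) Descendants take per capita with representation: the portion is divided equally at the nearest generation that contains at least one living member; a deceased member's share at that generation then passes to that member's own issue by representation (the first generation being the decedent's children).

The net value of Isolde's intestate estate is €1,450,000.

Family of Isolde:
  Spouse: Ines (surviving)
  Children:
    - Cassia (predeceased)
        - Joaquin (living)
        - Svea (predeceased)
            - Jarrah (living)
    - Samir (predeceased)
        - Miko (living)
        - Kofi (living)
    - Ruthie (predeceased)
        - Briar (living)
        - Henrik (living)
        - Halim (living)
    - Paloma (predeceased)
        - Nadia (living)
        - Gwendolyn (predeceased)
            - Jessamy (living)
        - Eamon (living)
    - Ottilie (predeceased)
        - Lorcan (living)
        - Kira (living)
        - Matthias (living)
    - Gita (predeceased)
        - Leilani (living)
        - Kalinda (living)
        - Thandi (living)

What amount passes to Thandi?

Thandi receives €52,500.

Ines first takes €50,000, leaving a balance of €1,400,000. Ines then takes two-fifths of the balance (€560,000), for a total of €610,000. The remaining €840,000 passes to the descendants.
No child survives, so the initial division is made at the grandchildren's generation.
The descendants' portion (€840,000) is divided into 16 shares of €52,500: Joaquin, Miko, Kofi, Briar, Henrik, Halim, Nadia, Eamon, Lorcan, Kira, Matthias, Leilani, Kalinda, and Thandi each take €52,500; Svea's €52,500 share passes to Svea's issue; Gwendolyn's €52,500 share passes to Gwendolyn's issue.
Svea's share (€52,500) passes entirely to Jarrah.
Gwendolyn's share (€52,500) passes entirely to Jessamy.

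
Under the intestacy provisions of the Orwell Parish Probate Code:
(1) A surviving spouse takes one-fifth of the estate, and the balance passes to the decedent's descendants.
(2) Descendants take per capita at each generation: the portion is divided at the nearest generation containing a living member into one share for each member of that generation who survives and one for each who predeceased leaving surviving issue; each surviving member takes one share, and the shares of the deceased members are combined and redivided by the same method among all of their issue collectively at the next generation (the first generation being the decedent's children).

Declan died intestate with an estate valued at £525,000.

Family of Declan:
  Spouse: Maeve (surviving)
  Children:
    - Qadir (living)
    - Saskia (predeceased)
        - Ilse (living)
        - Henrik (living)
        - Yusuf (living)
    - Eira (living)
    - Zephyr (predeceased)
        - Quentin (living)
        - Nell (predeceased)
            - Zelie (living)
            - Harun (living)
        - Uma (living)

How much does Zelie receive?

Zelie receives £17,500.

Maeve takes one-fifth of £525,000 = £105,000. The remaining £420,000 passes to the descendants.
The descendants' portion (£420,000) is divided at the children's generation into 4 shares of £105,000. Qadir and Eira each take £105,000. The 2 shares of the deceased (Saskia and Zephyr) are combined into a pool of £210,000.
That pool (£210,000) is divided at the grandchildren's generation into 6 shares of £35,000. Ilse, Henrik, Yusuf, Quentin, and Uma each take £35,000. The remaining share for the deceased Nell (£35,000) is carried to the next generation.
That pool (£35,000) is divided at the great-grandchildren's generation equally among Zelie and Harun: £17,500 each.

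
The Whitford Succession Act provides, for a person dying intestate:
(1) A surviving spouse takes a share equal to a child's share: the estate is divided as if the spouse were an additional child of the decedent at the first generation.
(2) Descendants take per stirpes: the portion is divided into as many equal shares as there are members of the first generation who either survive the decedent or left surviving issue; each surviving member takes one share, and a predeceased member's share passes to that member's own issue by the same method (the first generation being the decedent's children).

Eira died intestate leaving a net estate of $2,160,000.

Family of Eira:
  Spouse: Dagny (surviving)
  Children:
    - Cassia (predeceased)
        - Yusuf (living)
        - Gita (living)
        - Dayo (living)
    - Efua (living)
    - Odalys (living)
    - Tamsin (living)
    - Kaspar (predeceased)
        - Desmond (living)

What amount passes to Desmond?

Desmond receives $360,000.

The spouse counts as an additional share at the children's level, so there are 6 primary shares of $360,000. Dagny takes one such share ($360,000).
The children's combined portion ($1,800,000) is divided into 5 shares of $360,000: Efua, Odalys, and Tamsin each take $360,000; Cassia's $360,000 share passes to Cassia's issue; Kaspar's $360,000 share passes to Kaspar's issue.
Cassia's share ($360,000) is divided into 3 shares of $120,000: Yusuf, Gita, and Dayo each take $120,000.
Kaspar's share ($360,000) passes entirely to Desmond.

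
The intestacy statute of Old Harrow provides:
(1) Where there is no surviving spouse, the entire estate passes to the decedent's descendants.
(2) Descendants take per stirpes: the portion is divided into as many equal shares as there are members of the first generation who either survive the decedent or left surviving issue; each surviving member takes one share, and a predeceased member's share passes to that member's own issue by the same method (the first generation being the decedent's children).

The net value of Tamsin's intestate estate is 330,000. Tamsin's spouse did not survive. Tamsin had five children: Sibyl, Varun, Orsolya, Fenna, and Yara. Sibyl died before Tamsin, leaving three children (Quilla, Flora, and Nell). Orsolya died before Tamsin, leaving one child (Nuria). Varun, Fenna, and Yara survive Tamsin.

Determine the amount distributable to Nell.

The entire 330,000 passes to the descendants.
That amount (330,000) is divided into 5 shares of 66,000: Varun, Fenna, and Yara each take 66,000; Sibyl's 66,000 share passes to Sibyl's issue; Orsolya's 66,000 share passes to Orsolya's issue.
Sibyl's share (66,000) is divided into 3 shares of 22,000: Quilla, Flora, and Nell each take 22,000.
Orsolya's share (66,000) passes entirely to Nuria.

Nell receives 22,000.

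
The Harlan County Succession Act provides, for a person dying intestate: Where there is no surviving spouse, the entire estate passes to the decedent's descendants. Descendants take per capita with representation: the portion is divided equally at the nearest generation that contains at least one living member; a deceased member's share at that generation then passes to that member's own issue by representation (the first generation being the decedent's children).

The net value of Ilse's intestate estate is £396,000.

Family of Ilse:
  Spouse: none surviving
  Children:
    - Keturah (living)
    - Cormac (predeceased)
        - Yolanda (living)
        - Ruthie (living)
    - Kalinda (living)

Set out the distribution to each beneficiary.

Keturah: £132,000; Yolanda: £66,000; Ruthie: £66,000; Kalinda: £132,000

The entire £396,000 passes to the descendants.
That amount (£396,000) is divided into 3 shares of £132,000: Keturah and Kalinda each take £132,000; Cormac's £132,000 share passes to Cormac's issue.
Cormac's share (£132,000) is divided into 2 shares of £66,000: Yolanda and Ruthie each take £66,000.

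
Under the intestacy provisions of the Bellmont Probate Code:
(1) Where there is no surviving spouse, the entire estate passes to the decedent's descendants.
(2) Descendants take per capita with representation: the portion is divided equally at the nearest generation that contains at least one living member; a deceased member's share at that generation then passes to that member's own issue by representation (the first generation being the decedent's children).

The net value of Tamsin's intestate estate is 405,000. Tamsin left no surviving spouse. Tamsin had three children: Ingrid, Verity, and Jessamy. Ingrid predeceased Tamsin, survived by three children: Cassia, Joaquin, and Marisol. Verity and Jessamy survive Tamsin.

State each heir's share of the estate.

Cassia: 45,000; Joaquin: 45,000; Marisol: 45,000; Verity: 135,000; Jessamy: 135,000

The entire 405,000 passes to the descendants.
That amount (405,000) is divided into 3 shares of 135,000: Verity and Jessamy each take 135,000; Ingrid's 135,000 share passes to Ingrid's issue.
Ingrid's share (135,000) is divided into 3 shares of 45,000: Cassia, Joaquin, and Marisol each take 45,000.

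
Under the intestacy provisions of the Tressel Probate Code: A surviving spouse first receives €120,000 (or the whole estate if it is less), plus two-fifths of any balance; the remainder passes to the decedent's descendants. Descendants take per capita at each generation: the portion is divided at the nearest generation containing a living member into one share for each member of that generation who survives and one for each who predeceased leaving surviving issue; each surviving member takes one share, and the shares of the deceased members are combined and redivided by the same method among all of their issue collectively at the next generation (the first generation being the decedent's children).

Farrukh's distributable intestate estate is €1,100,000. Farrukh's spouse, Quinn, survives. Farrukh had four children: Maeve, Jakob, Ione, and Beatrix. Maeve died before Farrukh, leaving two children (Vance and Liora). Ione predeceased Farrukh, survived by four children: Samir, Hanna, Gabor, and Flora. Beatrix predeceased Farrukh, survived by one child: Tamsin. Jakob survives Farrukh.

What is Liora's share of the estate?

Quinn first takes €120,000, leaving a balance of €980,000. Quinn then takes two-fifths of the balance (€392,000), for a total of €512,000. The remaining €588,000 passes to the descendants.
The descendants' portion (€588,000) is divided at the children's generation into 4 shares of €147,000. Jakob takes €147,000. The 3 shares of the deceased (Maeve, Ione, and Beatrix) are combined into a pool of €441,000.
That pool (€441,000) is divided at the grandchildren's generation equally among Vance, Liora, Samir, Hanna, Gabor, Flora, and Tamsin: €63,000 each.

Liora receives €63,000.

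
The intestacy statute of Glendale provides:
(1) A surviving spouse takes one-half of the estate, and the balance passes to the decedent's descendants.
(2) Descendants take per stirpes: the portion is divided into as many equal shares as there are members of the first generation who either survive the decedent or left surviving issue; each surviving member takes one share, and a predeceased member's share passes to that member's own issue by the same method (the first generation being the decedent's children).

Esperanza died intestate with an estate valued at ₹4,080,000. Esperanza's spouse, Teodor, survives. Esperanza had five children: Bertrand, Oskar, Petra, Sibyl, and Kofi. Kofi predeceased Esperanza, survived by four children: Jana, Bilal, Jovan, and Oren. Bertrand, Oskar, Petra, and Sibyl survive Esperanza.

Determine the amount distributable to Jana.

Teodor takes one-half of ₹4,080,000 = ₹2,040,000. The remaining ₹2,040,000 passes to the descendants.
The descendants' portion (₹2,040,000) is divided into 5 shares of ₹408,000: Bertrand, Oskar, Petra, and Sibyl each take ₹408,000; Kofi's ₹408,000 share passes to Kofi's issue.
Kofi's share (₹408,000) is divided into 4 shares of ₹102,000: Jana, Bilal, Jovan, and Oren each take ₹102,000.

Jana receives ₹102,000.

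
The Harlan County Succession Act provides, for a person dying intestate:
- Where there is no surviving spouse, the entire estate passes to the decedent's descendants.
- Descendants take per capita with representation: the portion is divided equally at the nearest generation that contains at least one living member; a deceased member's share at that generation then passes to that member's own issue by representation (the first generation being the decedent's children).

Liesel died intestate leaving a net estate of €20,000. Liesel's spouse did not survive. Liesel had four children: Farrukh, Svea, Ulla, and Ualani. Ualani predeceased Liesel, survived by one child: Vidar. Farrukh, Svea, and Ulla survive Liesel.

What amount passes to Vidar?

The entire €20,000 passes to the descendants.
That amount (€20,000) is divided into 4 shares of €5,000: Farrukh, Svea, and Ulla each take €5,000; Ualani's €5,000 share passes to Ualani's issue.
Ualani's share (€5,000) passes entirely to Vidar.

Vidar receives €5,000.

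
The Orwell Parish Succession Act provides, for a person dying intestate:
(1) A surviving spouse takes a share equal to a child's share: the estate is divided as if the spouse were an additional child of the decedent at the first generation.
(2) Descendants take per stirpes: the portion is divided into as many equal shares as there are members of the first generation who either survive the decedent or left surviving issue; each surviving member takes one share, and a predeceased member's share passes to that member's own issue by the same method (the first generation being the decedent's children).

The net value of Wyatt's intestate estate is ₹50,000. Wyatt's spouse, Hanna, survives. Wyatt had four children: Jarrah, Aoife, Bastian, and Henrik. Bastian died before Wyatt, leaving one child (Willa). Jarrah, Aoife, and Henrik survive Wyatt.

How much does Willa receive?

The spouse counts as an additional share at the children's level, so there are 5 primary shares of ₹10,000. Hanna takes one such share (₹10,000).
The children's combined portion (₹40,000) is divided into 4 shares of ₹10,000: Jarrah, Aoife, and Henrik each take ₹10,000; Bastian's ₹10,000 share passes to Bastian's issue.
Bastian's share (₹10,000) passes entirely to Willa.

Willa receives ₹10,000.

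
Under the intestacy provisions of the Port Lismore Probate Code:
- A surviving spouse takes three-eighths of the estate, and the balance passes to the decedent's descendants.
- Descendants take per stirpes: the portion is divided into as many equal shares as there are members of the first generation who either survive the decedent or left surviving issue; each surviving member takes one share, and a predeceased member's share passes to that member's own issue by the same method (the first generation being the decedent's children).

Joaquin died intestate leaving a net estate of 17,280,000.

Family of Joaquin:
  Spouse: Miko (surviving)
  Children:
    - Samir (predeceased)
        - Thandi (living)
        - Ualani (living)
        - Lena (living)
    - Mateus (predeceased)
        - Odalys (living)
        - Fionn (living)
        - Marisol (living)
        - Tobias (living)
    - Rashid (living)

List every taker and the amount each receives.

Miko: 6,480,000; Thandi: 1,200,000; Ualani: 1,200,000; Lena: 1,200,000; Odalys: 900,000; Fionn: 900,000; Marisol: 900,000; Tobias: 900,000; Rashid: 3,600,000

Miko takes three-eighths of 17,280,000 = 6,480,000. The remaining 10,800,000 passes to the descendants.
The descendants' portion (10,800,000) is divided into 3 shares of 3,600,000: Rashid takes 3,600,000; Samir's 3,600,000 share passes to Samir's issue; Mateus's 3,600,000 share passes to Mateus's issue.
Samir's share (3,600,000) is divided into 3 shares of 1,200,000: Thandi, Ualani, and Lena each take 1,200,000.
Mateus's share (3,600,000) is divided into 4 shares of 900,000: Odalys, Fionn, Marisol, and Tobias each take 900,000.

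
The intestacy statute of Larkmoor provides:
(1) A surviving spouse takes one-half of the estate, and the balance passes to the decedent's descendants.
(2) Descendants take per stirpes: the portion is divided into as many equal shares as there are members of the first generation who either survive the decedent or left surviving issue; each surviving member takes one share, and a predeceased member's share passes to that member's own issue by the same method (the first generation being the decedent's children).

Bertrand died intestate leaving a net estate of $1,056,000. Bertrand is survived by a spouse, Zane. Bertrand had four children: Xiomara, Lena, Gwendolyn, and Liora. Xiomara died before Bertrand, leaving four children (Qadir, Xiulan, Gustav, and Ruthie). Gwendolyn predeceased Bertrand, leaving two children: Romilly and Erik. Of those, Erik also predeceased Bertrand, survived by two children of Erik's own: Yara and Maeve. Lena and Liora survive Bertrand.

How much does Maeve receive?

Zane takes one-half of $1,056,000 = $528,000. The remaining $528,000 passes to the descendants.
The descendants' portion ($528,000) is divided into 4 shares of $132,000: Lena and Liora each take $132,000; Xiomara's $132,000 share passes to Xiomara's issue; Gwendolyn's $132,000 share passes to Gwendolyn's issue.
Xiomara's share ($132,000) is divided into 4 shares of $33,000: Qadir, Xiulan, Gustav, and Ruthie each take $33,000.
Gwendolyn's share ($132,000) is divided into 2 shares of $66,000: Romilly takes $66,000; Erik's $66,000 share passes to Erik's issue.
Erik's share ($66,000) is divided into 2 shares of $33,000: Yara and Maeve each take $33,000.

Maeve receives $33,000.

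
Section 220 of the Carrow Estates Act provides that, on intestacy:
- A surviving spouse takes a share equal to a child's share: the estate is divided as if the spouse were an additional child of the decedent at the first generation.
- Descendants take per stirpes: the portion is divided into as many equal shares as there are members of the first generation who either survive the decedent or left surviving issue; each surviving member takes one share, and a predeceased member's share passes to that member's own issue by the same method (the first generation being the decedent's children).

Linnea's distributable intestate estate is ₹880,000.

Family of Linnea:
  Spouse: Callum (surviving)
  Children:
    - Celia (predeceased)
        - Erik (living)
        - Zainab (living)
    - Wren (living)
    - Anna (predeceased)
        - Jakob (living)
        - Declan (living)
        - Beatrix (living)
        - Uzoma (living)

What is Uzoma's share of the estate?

Uzoma receives ₹55,000.

The spouse counts as an additional share at the children's level, so there are 4 primary shares of ₹220,000. Callum takes one such share (₹220,000).
The children's combined portion (₹660,000) is divided into 3 shares of ₹220,000: Wren takes ₹220,000; Celia's ₹220,000 share passes to Celia's issue; Anna's ₹220,000 share passes to Anna's issue.
Celia's share (₹220,000) is divided into 2 shares of ₹110,000: Erik and Zainab each take ₹110,000.
Anna's share (₹220,000) is divided into 4 shares of ₹55,000: Jakob, Declan, Beatrix, and Uzoma each take ₹55,000.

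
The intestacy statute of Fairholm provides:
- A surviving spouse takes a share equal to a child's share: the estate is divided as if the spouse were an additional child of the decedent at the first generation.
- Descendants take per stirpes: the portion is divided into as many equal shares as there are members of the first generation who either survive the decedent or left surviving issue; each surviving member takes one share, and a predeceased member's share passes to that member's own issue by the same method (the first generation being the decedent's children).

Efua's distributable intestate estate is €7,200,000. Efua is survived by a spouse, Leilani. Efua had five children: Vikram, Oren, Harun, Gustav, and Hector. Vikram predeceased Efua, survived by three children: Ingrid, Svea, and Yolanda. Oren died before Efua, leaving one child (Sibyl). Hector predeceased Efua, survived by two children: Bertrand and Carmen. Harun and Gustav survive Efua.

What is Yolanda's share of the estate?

The spouse counts as an additional share at the children's level, so there are 6 primary shares of €1,200,000. Leilani takes one such share (€1,200,000).
The children's combined portion (€6,000,000) is divided into 5 shares of €1,200,000: Harun and Gustav each take €1,200,000; Vikram's €1,200,000 share passes to Vikram's issue; Oren's €1,200,000 share passes to Oren's issue; Hector's €1,200,000 share passes to Hector's issue.
Vikram's share (€1,200,000) is divided into 3 shares of €400,000: Ingrid, Svea, and Yolanda each take €400,000.
Oren's share (€1,200,000) passes entirely to Sibyl.
Hector's share (€1,200,000) is divided into 2 shares of €600,000: Bertrand and Carmen each take €600,000.

Yolanda receives €400,000.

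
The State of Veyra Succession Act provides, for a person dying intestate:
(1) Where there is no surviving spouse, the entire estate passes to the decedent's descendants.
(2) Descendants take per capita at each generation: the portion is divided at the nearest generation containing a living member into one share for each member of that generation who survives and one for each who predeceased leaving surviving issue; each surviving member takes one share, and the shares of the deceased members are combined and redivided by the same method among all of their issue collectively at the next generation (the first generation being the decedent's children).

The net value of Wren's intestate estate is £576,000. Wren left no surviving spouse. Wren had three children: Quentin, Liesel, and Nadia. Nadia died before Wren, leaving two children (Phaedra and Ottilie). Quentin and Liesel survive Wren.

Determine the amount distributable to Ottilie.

The entire £576,000 passes to the descendants.
That amount (£576,000) is divided at the children's generation into 3 shares of £192,000. Quentin and Liesel each take £192,000. The remaining share for the deceased Nadia (£192,000) is carried to the next generation.
That pool (£192,000) is divided at the grandchildren's generation equally among Phaedra and Ottilie: £96,000 each.

Ottilie receives £96,000.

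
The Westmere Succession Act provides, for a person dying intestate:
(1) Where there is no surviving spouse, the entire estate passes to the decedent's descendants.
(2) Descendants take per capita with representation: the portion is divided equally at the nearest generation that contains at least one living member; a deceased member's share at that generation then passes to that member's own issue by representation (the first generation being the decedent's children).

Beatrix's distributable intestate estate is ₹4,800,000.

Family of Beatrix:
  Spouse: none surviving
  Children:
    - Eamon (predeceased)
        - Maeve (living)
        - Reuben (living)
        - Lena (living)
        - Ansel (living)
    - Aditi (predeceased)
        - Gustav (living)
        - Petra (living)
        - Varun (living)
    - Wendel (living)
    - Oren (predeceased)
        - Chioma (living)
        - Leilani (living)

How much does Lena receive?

The entire ₹4,800,000 passes to the descendants.
That amount (₹4,800,000) is divided into 4 shares of ₹1,200,000: Wendel takes ₹1,200,000; Eamon's ₹1,200,000 share passes to Eamon's issue; Aditi's ₹1,200,000 share passes to Aditi's issue; Oren's ₹1,200,000 share passes to Oren's issue.
Eamon's share (₹1,200,000) is divided into 4 shares of ₹300,000: Maeve, Reuben, Lena, and Ansel each take ₹300,000.
Aditi's share (₹1,200,000) is divided into 3 shares of ₹400,000: Gustav, Petra, and Varun each take ₹400,000.
Oren's share (₹1,200,000) is divided into 2 shares of ₹600,000: Chioma and Leilani each take ₹600,000.

Lena receives ₹300,000.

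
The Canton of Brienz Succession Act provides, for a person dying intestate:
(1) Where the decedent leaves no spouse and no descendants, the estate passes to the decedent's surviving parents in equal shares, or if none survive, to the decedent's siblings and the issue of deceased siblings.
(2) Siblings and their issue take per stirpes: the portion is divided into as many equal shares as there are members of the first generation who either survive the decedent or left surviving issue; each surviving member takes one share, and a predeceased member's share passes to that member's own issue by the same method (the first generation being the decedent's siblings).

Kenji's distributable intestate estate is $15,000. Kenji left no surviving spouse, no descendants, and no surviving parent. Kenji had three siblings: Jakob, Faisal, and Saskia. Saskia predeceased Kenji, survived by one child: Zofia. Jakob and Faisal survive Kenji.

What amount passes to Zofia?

The entire $15,000 passes to the siblings and their issue.
That amount ($15,000) is divided into 3 shares of $5,000: Jakob and Faisal each take $5,000; Saskia's $5,000 share passes to Saskia's issue.
Saskia's share ($5,000) passes entirely to Zofia.

Zofia receives $5,000.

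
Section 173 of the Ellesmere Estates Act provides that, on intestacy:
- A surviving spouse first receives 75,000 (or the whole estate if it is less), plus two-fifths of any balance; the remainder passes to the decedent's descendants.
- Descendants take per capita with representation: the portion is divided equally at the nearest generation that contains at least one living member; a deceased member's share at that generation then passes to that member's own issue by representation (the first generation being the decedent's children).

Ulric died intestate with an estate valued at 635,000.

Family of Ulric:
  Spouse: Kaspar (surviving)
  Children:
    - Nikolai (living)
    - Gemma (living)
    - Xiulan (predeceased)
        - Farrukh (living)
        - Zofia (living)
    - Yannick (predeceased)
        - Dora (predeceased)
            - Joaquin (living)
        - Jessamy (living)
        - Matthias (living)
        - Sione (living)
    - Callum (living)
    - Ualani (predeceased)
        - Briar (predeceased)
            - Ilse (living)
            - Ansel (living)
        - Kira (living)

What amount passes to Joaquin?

Joaquin receives 14,000.

Kaspar first takes 75,000, leaving a balance of 560,000. Kaspar then takes two-fifths of the balance (224,000), for a total of 299,000. The remaining 336,000 passes to the descendants.
The descendants' portion (336,000) is divided into 6 shares of 56,000: Nikolai, Gemma, and Callum each take 56,000; Xiulan's 56,000 share passes to Xiulan's issue; Yannick's 56,000 share passes to Yannick's issue; Ualani's 56,000 share passes to Ualani's issue.
Xiulan's share (56,000) is divided into 2 shares of 28,000: Farrukh and Zofia each take 28,000.
Yannick's share (56,000) is divided into 4 shares of 14,000: Jessamy, Matthias, and Sione each take 14,000; Dora's 14,000 share passes to Dora's issue.
Dora's share (14,000) passes entirely to Joaquin.
Ualani's share (56,000) is divided into 2 shares of 28,000: Kira takes 28,000; Briar's 28,000 share passes to Briar's issue.
Briar's share (28,000) is divided into 2 shares of 14,000: Ilse and Ansel each take 14,000.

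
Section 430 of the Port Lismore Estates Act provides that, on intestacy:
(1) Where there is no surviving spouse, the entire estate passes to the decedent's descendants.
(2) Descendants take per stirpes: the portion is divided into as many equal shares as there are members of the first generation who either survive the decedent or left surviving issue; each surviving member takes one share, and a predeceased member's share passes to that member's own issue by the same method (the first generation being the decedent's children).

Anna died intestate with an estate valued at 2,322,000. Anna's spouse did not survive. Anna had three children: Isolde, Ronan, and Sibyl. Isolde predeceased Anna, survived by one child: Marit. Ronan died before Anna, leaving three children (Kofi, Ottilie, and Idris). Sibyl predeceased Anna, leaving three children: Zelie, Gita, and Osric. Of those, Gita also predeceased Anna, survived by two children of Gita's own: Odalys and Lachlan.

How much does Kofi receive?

The entire 2,322,000 passes to the descendants.
That amount (2,322,000) is divided into 3 shares of 774,000: Isolde's 774,000 share passes to Isolde's issue; Ronan's 774,000 share passes to Ronan's issue; Sibyl's 774,000 share passes to Sibyl's issue.
Isolde's share (774,000) passes entirely to Marit.
Ronan's share (774,000) is divided into 3 shares of 258,000: Kofi, Ottilie, and Idris each take 258,000.
Sibyl's share (774,000) is divided into 3 shares of 258,000: Zelie and Osric each take 258,000; Gita's 258,000 share passes to Gita's issue.
Gita's share (258,000) is divided into 2 shares of 129,000: Odalys and Lachlan each take 129,000.

Kofi receives 258,000.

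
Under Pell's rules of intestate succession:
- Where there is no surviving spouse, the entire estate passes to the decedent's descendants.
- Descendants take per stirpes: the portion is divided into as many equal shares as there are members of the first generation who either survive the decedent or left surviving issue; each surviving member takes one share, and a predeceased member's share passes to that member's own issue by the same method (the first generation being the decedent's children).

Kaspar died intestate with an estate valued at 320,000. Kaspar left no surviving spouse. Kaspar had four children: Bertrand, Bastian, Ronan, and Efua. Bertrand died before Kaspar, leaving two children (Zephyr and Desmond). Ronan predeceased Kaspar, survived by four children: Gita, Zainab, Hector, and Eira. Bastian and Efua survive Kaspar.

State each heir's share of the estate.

Zephyr: 40,000; Desmond: 40,000; Bastian: 80,000; Gita: 20,000; Zainab: 20,000; Hector: 20,000; Eira: 20,000; Efua: 80,000

The entire 320,000 passes to the descendants.
That amount (320,000) is divided into 4 shares of 80,000: Bastian and Efua each take 80,000; Bertrand's 80,000 share passes to Bertrand's issue; Ronan's 80,000 share passes to Ronan's issue.
Bertrand's share (80,000) is divided into 2 shares of 40,000: Zephyr and Desmond each take 40,000.
Ronan's share (80,000) is divided into 4 shares of 20,000: Gita, Zainab, Hector, and Eira each take 20,000.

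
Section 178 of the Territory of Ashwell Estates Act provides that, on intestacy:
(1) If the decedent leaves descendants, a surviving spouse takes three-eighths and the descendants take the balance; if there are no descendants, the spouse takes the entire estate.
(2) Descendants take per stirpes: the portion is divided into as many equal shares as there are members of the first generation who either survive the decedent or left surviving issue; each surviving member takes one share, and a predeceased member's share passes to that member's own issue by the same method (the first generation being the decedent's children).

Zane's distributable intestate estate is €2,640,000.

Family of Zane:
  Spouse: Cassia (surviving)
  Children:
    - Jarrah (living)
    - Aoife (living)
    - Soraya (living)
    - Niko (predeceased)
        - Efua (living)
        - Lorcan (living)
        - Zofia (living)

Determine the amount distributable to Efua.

Cassia takes three-eighths of €2,640,000 = €990,000. The remaining €1,650,000 passes to the descendants.
The descendants' portion (€1,650,000) is divided into 4 shares of €412,500: Jarrah, Aoife, and Soraya each take €412,500; Niko's €412,500 share passes to Niko's issue.
Niko's share (€412,500) is divided into 3 shares of €137,500: Efua, Lorcan, and Zofia each take €137,500.

Efua receives €137,500.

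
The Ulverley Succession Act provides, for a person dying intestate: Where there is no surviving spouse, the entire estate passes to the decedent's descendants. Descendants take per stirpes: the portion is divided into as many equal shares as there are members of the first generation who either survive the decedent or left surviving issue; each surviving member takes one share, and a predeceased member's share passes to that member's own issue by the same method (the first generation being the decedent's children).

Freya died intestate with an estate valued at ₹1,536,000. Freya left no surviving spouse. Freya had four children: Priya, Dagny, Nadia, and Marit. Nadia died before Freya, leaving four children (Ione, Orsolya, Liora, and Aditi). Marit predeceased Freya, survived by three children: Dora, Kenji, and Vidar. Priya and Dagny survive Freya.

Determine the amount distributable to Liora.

Liora receives ₹96,000.

The entire ₹1,536,000 passes to the descendants.
That amount (₹1,536,000) is divided into 4 shares of ₹384,000: Priya and Dagny each take ₹384,000; Nadia's ₹384,000 share passes to Nadia's issue; Marit's ₹384,000 share passes to Marit's issue.
Nadia's share (₹384,000) is divided into 4 shares of ₹96,000: Ione, Orsolya, Liora, and Aditi each take ₹96,000.
Marit's share (₹384,000) is divided into 3 shares of ₹128,000: Dora, Kenji, and Vidar each take ₹128,000.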